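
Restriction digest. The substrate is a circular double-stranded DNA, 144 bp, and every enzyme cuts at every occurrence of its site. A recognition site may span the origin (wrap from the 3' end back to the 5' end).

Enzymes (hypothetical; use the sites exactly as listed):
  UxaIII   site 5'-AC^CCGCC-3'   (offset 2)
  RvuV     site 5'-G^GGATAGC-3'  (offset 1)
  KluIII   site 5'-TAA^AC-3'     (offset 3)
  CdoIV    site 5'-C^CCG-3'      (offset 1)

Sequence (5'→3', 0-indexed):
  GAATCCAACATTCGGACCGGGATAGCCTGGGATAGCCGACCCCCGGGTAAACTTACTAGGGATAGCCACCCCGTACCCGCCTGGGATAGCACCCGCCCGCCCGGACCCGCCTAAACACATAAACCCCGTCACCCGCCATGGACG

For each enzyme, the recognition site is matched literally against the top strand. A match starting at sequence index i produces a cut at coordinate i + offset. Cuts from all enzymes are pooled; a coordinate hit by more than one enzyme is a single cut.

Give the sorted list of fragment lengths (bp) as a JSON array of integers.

[3,4,4,6,6,7,7,8,8,8,9,9,10,11,13,31]

Site scan:
  UxaIII (ACCCGCC, off=2): starts [74, 90, 104, 130] → cuts [76, 92, 106, 132]
  RvuV (GGGATAGC, off=1): starts [18, 28, 58, 82] → cuts [19, 29, 59, 83]
  KluIII (TAAAC, off=3): starts [47, 111, 119] → cuts [50, 114, 122]
  CdoIV (CCCG, off=1): starts [41, 69, 75, 91, 95, 99, 105, 124, 131] → cuts [42, 70, 76, 92, 96, 100, 106, 125, 132]

Pooled cuts: [19, 29, 42, 50, 59, 70, 76, 83, 92, 96, 100, 106, 114, 122, 125, 132]

Fragments:
  19→29: 10 bp
  29→42: 13 bp
  42→50: 8 bp
  50→59: 9 bp
  59→70: 11 bp
  70→76: 6 bp
  76→83: 7 bp
  83→92: 9 bp
  92→96: 4 bp
  96→100: 4 bp
  100→106: 6 bp
  106→114: 8 bp
  114→122: 8 bp
  122→125: 3 bp
  125→132: 7 bp
  132→19 (wrap): 144-132+19 = 31 bp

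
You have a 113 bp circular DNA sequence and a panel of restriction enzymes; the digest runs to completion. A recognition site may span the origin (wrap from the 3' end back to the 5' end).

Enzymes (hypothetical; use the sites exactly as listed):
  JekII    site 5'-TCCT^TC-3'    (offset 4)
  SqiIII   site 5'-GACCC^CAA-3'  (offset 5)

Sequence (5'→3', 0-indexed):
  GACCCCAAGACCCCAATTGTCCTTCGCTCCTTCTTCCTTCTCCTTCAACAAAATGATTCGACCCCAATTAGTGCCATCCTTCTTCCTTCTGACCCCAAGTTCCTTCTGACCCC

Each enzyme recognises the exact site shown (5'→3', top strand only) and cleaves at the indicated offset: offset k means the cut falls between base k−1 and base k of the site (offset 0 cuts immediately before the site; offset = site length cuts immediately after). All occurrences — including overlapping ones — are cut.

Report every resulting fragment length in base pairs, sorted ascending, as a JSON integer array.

[6,7,7,8,8,8,9,10,14,16,20]

Per-enzyme occurrences:
  JekII TCCTTC/4: at [19, 27, 34, 40, 76, 83, 100] ⇒ [23, 31, 38, 44, 80, 87, 104]
  SqiIII GACCCCAA/5: at [0, 8, 59, 90] ⇒ [5, 13, 64, 95]

Pooled cuts: [5, 13, 23, 31, 38, 44, 64, 80, 87, 95, 104]

Fragment lengths:
  5→13: 8 bp
  13→23: 10 bp
  23→31: 8 bp
  31→38: 7 bp
  38→44: 6 bp
  44→64: 20 bp
  64→80: 16 bp
  80→87: 7 bp
  87→95: 8 bp
  95→104: 9 bp
  104→5 (wrap): 113-104+5 = 14 bp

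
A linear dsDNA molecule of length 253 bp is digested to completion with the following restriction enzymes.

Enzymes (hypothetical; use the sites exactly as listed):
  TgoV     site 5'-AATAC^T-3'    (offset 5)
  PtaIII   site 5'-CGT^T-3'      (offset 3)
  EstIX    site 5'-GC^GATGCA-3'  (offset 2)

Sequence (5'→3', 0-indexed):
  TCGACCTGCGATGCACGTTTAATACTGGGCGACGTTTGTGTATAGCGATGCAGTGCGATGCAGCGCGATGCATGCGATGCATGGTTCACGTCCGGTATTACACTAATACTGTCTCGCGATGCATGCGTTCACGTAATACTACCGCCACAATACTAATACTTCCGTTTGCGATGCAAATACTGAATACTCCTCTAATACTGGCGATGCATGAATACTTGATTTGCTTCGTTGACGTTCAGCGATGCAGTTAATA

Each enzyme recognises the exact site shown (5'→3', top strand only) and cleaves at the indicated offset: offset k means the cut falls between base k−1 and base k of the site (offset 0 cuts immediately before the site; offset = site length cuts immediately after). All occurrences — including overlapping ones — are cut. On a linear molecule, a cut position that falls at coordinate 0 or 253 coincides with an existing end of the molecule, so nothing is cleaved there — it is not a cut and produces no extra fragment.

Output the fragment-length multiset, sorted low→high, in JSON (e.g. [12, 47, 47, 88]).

Per-enzyme occurrences:
  TgoV AATACT/5: at [20, 104, 134, 148, 154, 175, 182, 193, 210] ⇒ [25, 109, 139, 153, 159, 180, 187, 198, 215]
  PtaIII CGTT/3: at [15, 32, 125, 162, 226, 232] ⇒ [18, 35, 128, 165, 229, 235]
  EstIX GCGATGCA/2: at [7, 44, 54, 64, 73, 115, 167, 200, 238] ⇒ [9, 46, 56, 66, 75, 117, 169, 202, 240]

Pooled cuts: [9, 18, 25, 35, 46, 56, 66, 75, 109, 117, 128, 139, 153, 159, 165, 169, 180, 187, 198, 202, 215, 229, 235, 240]

Fragments:
  [0,9): 9 bp
  [9,18): 9 bp
  [18,25): 7 bp
  [25,35): 10 bp
  [35,46): 11 bp
  [46,56): 10 bp
  [56,66): 10 bp
  [66,75): 9 bp
  [75,109): 34 bp
  [109,117): 8 bp
  [117,128): 11 bp
  [128,139): 11 bp
  [139,153): 14 bp
  [153,159): 6 bp
  [159,165): 6 bp
  [165,169): 4 bp
  [169,180): 11 bp
  [180,187): 7 bp
  [187,198): 11 bp
  [198,202): 4 bp
  [202,215): 13 bp
  [215,229): 14 bp
  [229,235): 6 bp
  [235,240): 5 bp
  [240,253): 13 bp

[4,4,5,6,6,6,7,7,8,9,9,9,10,10,10,11,11,11,11,11,13,13,14,14,34]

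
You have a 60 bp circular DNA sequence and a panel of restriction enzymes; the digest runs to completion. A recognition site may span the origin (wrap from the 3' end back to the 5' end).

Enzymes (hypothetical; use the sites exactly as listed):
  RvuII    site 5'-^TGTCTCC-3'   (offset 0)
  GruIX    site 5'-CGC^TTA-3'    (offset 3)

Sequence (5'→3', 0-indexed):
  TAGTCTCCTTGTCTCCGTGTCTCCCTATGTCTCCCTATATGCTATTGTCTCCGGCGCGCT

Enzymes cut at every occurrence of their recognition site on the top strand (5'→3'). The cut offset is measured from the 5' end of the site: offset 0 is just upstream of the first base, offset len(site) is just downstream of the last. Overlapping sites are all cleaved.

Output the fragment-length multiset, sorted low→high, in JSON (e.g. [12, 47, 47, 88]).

Scan for sites:
  RvuII (TGTCTCC, off=0): starts [9, 17, 27, 45] → cuts [9, 17, 27, 45]
  GruIX (CGCTTA, off=3): starts [56] → cuts [59]

Pooled cuts: [9, 17, 27, 45, 59]

Fragment lengths:
  9→17: 8 bp
  17→27: 10 bp
  27→45: 18 bp
  45→59: 14 bp
  59→9 (wrap): 60-59+9 = 10 bp

[8,10,10,14,18]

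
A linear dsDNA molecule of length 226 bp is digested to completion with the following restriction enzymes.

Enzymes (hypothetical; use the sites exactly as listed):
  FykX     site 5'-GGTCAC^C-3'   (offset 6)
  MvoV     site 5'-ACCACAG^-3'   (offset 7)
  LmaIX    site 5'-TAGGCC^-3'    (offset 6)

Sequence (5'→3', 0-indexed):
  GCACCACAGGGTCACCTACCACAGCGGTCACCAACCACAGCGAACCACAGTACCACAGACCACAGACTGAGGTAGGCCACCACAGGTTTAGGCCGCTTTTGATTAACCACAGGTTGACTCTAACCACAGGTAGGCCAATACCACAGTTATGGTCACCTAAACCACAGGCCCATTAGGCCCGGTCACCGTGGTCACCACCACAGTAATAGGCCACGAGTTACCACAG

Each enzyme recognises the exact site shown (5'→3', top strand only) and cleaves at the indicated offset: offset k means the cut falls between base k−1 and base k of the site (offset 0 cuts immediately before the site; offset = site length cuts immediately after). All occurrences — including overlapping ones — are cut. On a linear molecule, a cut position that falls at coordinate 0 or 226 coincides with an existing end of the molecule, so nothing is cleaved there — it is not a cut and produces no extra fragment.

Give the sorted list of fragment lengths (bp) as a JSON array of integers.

Scan for sites:
  FykX (GGTCACC, off=6): starts [9, 25, 150, 180, 189] → cuts [15, 31, 156, 186, 195]
  MvoV (ACCACAG, off=7): starts [2, 17, 33, 43, 51, 58, 78, 105, 122, 139, 160, 196, 219] → cuts [9, 24, 40, 50, 58, 65, 85, 112, 129, 146, 167, 203] (position 226 is a terminus of the linear molecule — no cut)
  LmaIX (TAGGCC, off=6): starts [72, 88, 130, 173, 206] → cuts [78, 94, 136, 179, 212]

Pooled cuts: [9, 15, 24, 31, 40, 50, 58, 65, 78, 85, 94, 112, 129, 136, 146, 156, 167, 179, 186, 195, 203, 212]

Fragments:
  [0,9): 9 bp
  [9,15): 6 bp
  [15,24): 9 bp
  [24,31): 7 bp
  [31,40): 9 bp
  [40,50): 10 bp
  [50,58): 8 bp
  [58,65): 7 bp
  [65,78): 13 bp
  [78,85): 7 bp
  [85,94): 9 bp
  [94,112): 18 bp
  [112,129): 17 bp
  [129,136): 7 bp
  [136,146): 10 bp
  [146,156): 10 bp
  [156,167): 11 bp
  [167,179): 12 bp
  [179,186): 7 bp
  [186,195): 9 bp
  [195,203): 8 bp
  [203,212): 9 bp
  [212,226): 14 bp

[6,7,7,7,7,7,8,8,9,9,9,9,9,9,10,10,10,11,12,13,14,17,18]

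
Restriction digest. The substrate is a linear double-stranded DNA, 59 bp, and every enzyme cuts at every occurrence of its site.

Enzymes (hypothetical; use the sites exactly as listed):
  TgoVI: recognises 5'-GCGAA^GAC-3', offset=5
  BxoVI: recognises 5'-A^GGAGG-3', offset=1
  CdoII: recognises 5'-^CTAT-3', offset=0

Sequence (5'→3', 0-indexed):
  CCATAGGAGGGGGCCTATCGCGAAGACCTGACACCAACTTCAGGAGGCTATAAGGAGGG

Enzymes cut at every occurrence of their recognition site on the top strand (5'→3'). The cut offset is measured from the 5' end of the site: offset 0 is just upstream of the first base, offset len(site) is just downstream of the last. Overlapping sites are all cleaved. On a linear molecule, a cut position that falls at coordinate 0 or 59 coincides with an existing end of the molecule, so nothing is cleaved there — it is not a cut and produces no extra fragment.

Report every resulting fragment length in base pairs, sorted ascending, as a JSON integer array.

Per-enzyme occurrences:
  TgoVI (GCGAAGAC, off=5): starts [19] → cuts [24]
  BxoVI (AGGAGG, off=1): starts [4, 41, 52] → cuts [5, 42, 53]
  CdoII (CTAT, off=0): starts [14, 47] → cuts [14, 47]

All cut coordinates (distinct, sorted): [5, 14, 24, 42, 47, 53]

Fragments:
  [0,5): 5 bp
  [5,14): 9 bp
  [14,24): 10 bp
  [24,42): 18 bp
  [42,47): 5 bp
  [47,53): 6 bp
  [53,59): 6 bp

[5,5,6,6,9,10,18]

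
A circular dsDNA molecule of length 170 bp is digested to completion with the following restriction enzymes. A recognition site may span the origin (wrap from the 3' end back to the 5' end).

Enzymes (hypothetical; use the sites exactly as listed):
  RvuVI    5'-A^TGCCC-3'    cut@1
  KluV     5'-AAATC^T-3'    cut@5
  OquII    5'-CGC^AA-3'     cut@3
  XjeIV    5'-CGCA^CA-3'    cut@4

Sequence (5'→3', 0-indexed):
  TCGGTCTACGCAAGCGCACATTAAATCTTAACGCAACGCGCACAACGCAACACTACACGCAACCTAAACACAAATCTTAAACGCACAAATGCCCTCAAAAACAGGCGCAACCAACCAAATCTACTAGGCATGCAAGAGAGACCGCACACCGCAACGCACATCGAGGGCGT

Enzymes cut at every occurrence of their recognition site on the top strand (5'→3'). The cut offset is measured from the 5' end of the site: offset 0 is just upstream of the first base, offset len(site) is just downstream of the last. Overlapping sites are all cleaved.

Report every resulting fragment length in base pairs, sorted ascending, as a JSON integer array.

Scan for sites:
  RvuVI (ATGCCC, off=1): starts [88] → cuts [89]
  KluV (AAATCT, off=5): starts [22, 71, 116] → cuts [27, 76, 121]
  OquII (CGCAA, off=3): starts [8, 31, 45, 57, 105, 149] → cuts [11, 34, 48, 60, 108, 152]
  XjeIV (CGCACA, off=4): starts [14, 38, 81, 142, 154] → cuts [18, 42, 85, 146, 158]

Pooled cuts: [11, 18, 27, 34, 42, 48, 60, 76, 85, 89, 108, 121, 146, 152, 158]

Fragments:
  11→18: 7 bp
  18→27: 9 bp
  27→34: 7 bp
  34→42: 8 bp
  42→48: 6 bp
  48→60: 12 bp
  60→76: 16 bp
  76→85: 9 bp
  85→89: 4 bp
  89→108: 19 bp
  108→121: 13 bp
  121→146: 25 bp
  146→152: 6 bp
  152→158: 6 bp
  158→11 (wrap): 170-158+11 = 23 bp

[4,6,6,6,7,7,8,9,9,12,13,16,19,23,25]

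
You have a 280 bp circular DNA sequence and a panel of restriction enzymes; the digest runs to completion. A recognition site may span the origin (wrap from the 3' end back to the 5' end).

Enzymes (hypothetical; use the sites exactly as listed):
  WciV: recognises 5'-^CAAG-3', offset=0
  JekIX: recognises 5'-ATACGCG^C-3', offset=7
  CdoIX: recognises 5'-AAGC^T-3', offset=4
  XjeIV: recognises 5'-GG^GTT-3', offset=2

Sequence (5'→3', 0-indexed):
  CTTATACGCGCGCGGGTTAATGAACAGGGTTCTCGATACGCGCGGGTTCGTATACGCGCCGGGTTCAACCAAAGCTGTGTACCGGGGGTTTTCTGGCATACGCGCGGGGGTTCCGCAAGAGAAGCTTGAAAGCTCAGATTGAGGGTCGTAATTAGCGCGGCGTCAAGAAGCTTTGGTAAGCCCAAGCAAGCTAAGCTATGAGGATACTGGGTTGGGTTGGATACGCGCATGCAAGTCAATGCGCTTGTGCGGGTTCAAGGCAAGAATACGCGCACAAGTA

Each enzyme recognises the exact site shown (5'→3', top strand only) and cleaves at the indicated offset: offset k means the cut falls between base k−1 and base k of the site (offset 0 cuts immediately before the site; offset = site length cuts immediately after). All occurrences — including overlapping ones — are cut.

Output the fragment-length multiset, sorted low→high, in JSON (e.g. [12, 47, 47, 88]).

Site scan:
  WciV CAAG/0: at [115, 163, 182, 186, 231, 255, 260, 274] ⇒ [115, 163, 182, 186, 231, 255, 260, 274]
  JekIX ATACGCGC/7: at [3, 35, 51, 97, 220, 265] ⇒ [10, 42, 58, 104, 227, 272]
  CdoIX AAGCT/4: at [71, 121, 129, 167, 187, 192] ⇒ [75, 125, 133, 171, 191, 196]
  XjeIV GGGTT/2: at [13, 26, 43, 60, 85, 107, 208, 213, 250] ⇒ [15, 28, 45, 62, 87, 109, 210, 215, 252]

All cut coordinates (distinct, sorted): [10, 15, 28, 42, 45, 58, 62, 75, 87, 104, 109, 115, 125, 133, 163, 171, 182, 186, 191, 196, 210, 215, 227, 231, 252, 255, 260, 272, 274]

Fragment lengths:
  10→15: 5 bp
  15→28: 13 bp
  28→42: 14 bp
  42→45: 3 bp
  45→58: 13 bp
  58→62: 4 bp
  62→75: 13 bp
  75→87: 12 bp
  87→104: 17 bp
  104→109: 5 bp
  109→115: 6 bp
  115→125: 10 bp
  125→133: 8 bp
  133→163: 30 bp
  163→171: 8 bp
  171→182: 11 bp
  182→186: 4 bp
  186→191: 5 bp
  191→196: 5 bp
  196→210: 14 bp
  210→215: 5 bp
  215→227: 12 bp
  227→231: 4 bp
  231→252: 21 bp
  252→255: 3 bp
  255→260: 5 bp
  260→272: 12 bp
  272→274: 2 bp
  274→10 (wrap): 280-274+10 = 16 bp

[2,3,3,4,4,4,5,5,5,5,5,5,6,8,8,10,11,12,12,12,13,13,13,14,14,16,17,21,30]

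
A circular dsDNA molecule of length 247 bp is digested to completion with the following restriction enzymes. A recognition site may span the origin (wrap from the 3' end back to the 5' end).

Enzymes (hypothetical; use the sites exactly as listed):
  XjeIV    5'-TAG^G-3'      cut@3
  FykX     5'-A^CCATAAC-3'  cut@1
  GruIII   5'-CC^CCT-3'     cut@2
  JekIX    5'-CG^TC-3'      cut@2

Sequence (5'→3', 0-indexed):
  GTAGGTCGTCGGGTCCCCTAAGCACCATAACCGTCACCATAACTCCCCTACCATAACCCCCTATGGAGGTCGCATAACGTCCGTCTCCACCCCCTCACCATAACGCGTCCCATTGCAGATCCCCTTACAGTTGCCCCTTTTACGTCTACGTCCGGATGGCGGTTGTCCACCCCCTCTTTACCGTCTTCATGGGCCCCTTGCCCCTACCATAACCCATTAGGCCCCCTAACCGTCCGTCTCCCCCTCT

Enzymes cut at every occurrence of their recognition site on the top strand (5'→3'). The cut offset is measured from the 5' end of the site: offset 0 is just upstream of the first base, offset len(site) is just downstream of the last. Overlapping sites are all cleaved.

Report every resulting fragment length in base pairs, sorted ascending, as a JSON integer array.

Site scan:
  XjeIV TAGG/3: at [1, 217] ⇒ [4, 220]
  FykX ACCATAAC/1: at [23, 35, 49, 96, 205] ⇒ [24, 36, 50, 97, 206]
  GruIII CCCCT/2: at [14, 44, 57, 90, 120, 133, 170, 193, 200, 222, 240] ⇒ [16, 46, 59, 92, 122, 135, 172, 195, 202, 224, 242]
  JekIX CGTC/2: at [6, 31, 77, 81, 105, 142, 148, 181, 230, 234] ⇒ [8, 33, 79, 83, 107, 144, 150, 183, 232, 236]

Pooled cuts: [4, 8, 16, 24, 33, 36, 46, 50, 59, 79, 83, 92, 97, 107, 122, 135, 144, 150, 172, 183, 195, 202, 206, 220, 224, 232, 236, 242]

Fragments:
  4→8: 4 bp
  8→16: 8 bp
  16→24: 8 bp
  24→33: 9 bp
  33→36: 3 bp
  36→46: 10 bp
  46→50: 4 bp
  50→59: 9 bp
  59→79: 20 bp
  79→83: 4 bp
  83→92: 9 bp
  92→97: 5 bp
  97→107: 10 bp
  107→122: 15 bp
  122→135: 13 bp
  135→144: 9 bp
  144→150: 6 bp
  150→172: 22 bp
  172→183: 11 bp
  183→195: 12 bp
  195→202: 7 bp
  202→206: 4 bp
  206→220: 14 bp
  220→224: 4 bp
  224→232: 8 bp
  232→236: 4 bp
  236→242: 6 bp
  242→4 (wrap): 247-242+4 = 9 bp

[3,4,4,4,4,4,4,5,6,6,7,8,8,8,9,9,9,9,9,10,10,11,12,13,14,15,20,22]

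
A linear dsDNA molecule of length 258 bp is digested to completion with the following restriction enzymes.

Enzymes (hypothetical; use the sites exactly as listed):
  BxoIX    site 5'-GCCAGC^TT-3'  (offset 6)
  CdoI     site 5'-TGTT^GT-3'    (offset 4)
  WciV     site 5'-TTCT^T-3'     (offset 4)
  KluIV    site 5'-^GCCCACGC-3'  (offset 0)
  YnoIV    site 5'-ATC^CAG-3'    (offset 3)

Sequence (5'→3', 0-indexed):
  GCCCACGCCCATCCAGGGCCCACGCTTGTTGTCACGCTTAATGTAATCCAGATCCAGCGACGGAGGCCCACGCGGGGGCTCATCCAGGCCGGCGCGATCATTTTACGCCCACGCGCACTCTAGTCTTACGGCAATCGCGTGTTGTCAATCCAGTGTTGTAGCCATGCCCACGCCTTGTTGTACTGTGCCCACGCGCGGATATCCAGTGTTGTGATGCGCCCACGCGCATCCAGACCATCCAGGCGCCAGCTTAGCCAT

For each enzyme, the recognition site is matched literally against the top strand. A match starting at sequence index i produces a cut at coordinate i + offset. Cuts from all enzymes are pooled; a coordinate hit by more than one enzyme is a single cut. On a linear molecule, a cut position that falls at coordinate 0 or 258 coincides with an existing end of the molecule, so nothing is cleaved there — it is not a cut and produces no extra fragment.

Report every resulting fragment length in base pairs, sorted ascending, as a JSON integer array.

Scan for sites:
  BxoIX GCCAGCTT/6: at [244] ⇒ [250]
  CdoI TGTTGT/4: at [26, 139, 153, 175, 206] ⇒ [30, 143, 157, 179, 210]
  WciV (TTCTT, off=4): no sites
  KluIV GCCCACGC/0: at [0, 17, 65, 106, 165, 186, 217] ⇒ [17, 65, 106, 165, 186, 217] (position 0 is a terminus of the linear molecule — no cut)
  YnoIV ATCCAG/3: at [10, 45, 51, 81, 147, 200, 227, 236] ⇒ [13, 48, 54, 84, 150, 203, 230, 239]

All cut coordinates (distinct, sorted): [13, 17, 30, 48, 54, 65, 84, 106, 143, 150, 157, 165, 179, 186, 203, 210, 217, 230, 239, 250]

Fragments:
  [0,13): 13 bp
  [13,17): 4 bp
  [17,30): 13 bp
  [30,48): 18 bp
  [48,54): 6 bp
  [54,65): 11 bp
  [65,84): 19 bp
  [84,106): 22 bp
  [106,143): 37 bp
  [143,150): 7 bp
  [150,157): 7 bp
  [157,165): 8 bp
  [165,179): 14 bp
  [179,186): 7 bp
  [186,203): 17 bp
  [203,210): 7 bp
  [210,217): 7 bp
  [217,230): 13 bp
  [230,239): 9 bp
  [239,250): 11 bp
  [250,258): 8 bp

[4,6,7,7,7,7,7,8,8,9,11,11,13,13,13,14,17,18,19,22,37]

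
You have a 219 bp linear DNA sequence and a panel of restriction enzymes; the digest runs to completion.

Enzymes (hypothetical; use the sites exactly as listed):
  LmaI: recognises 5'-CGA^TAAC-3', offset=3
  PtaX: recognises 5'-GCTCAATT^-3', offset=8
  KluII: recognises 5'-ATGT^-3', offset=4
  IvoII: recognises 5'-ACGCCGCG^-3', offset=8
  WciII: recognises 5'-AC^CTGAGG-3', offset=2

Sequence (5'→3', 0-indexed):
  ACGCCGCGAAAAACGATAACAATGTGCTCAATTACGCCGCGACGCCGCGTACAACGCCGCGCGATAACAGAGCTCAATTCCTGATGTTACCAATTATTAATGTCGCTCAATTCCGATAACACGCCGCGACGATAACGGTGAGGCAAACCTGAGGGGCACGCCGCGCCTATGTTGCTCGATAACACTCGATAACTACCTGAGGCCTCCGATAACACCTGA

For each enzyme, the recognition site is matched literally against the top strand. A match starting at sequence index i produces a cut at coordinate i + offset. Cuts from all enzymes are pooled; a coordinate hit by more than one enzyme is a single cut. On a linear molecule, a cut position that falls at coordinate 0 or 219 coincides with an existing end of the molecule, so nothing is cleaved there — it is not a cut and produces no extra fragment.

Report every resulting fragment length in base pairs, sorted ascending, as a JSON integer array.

[3,4,4,7,7,7,8,8,8,8,8,8,9,9,10,10,12,12,13,15,16,16,17]

Scan for sites:
  LmaI (CGATAAC, off=3): starts [13, 61, 113, 129, 176, 186, 206] → cuts [16, 64, 116, 132, 179, 189, 209]
  PtaX (GCTCAATT, off=8): starts [25, 71, 104] → cuts [33, 79, 112]
  KluII (ATGT, off=4): starts [21, 83, 99, 168] → cuts [25, 87, 103, 172]
  IvoII (ACGCCGCG, off=8): starts [0, 33, 41, 53, 120, 157] → cuts [8, 41, 49, 61, 128, 165]
  WciII (ACCTGAGG, off=2): starts [146, 194] → cuts [148, 196]

Pooled cuts: [8, 16, 25, 33, 41, 49, 61, 64, 79, 87, 103, 112, 116, 128, 132, 148, 165, 172, 179, 189, 196, 209]

Fragment lengths:
  [0,8): 8 bp
  [8,16): 8 bp
  [16,25): 9 bp
  [25,33): 8 bp
  [33,41): 8 bp
  [41,49): 8 bp
  [49,61): 12 bp
  [61,64): 3 bp
  [64,79): 15 bp
  [79,87): 8 bp
  [87,103): 16 bp
  [103,112): 9 bp
  [112,116): 4 bp
  [116,128): 12 bp
  [128,132): 4 bp
  [132,148): 16 bp
  [148,165): 17 bp
  [165,172): 7 bp
  [172,179): 7 bp
  [179,189): 10 bp
  [189,196): 7 bp
  [196,209): 13 bp
  [209,219): 10 bp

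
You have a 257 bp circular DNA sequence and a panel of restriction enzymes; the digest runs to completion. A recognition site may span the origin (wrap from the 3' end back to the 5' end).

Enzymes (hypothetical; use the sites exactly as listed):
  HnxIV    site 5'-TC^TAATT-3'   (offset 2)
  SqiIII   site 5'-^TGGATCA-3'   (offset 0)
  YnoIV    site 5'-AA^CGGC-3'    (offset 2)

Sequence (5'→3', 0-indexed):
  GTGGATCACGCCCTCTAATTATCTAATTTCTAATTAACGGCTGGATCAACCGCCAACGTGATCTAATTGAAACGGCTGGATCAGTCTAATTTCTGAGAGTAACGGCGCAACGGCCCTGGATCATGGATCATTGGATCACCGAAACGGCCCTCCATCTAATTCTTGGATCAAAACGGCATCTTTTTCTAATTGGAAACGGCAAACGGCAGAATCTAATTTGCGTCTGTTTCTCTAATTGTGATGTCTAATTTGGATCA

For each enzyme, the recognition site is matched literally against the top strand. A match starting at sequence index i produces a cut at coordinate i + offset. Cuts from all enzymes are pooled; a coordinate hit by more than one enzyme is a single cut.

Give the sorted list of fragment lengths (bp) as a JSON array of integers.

Scan for sites:
  HnxIV (TCTAATT, off=2): starts [13, 21, 28, 61, 84, 154, 184, 211, 230, 243] → cuts [15, 23, 30, 63, 86, 156, 186, 213, 232, 245]
  SqiIII (TGGATCA, off=0): starts [1, 41, 76, 116, 123, 131, 163, 250] → cuts [1, 41, 76, 116, 123, 131, 163, 250]
  YnoIV (AACGGC, off=2): starts [35, 70, 100, 108, 142, 171, 194, 201] → cuts [37, 72, 102, 110, 144, 173, 196, 203]

Pooled cuts: [1, 15, 23, 30, 37, 41, 63, 72, 76, 86, 102, 110, 116, 123, 131, 144, 156, 163, 173, 186, 196, 203, 213, 232, 245, 250]

Fragments:
  1→15: 14 bp
  15→23: 8 bp
  23→30: 7 bp
  30→37: 7 bp
  37→41: 4 bp
  41→63: 22 bp
  63→72: 9 bp
  72→76: 4 bp
  76→86: 10 bp
  86→102: 16 bp
  102→110: 8 bp
  110→116: 6 bp
  116→123: 7 bp
  123→131: 8 bp
  131→144: 13 bp
  144→156: 12 bp
  156→163: 7 bp
  163→173: 10 bp
  173→186: 13 bp
  186→196: 10 bp
  196→203: 7 bp
  203→213: 10 bp
  213→232: 19 bp
  232→245: 13 bp
  245→250: 5 bp
  250→1 (wrap): 257-250+1 = 8 bp

[4,4,5,6,7,7,7,7,7,8,8,8,8,9,10,10,10,10,12,13,13,13,14,16,19,22]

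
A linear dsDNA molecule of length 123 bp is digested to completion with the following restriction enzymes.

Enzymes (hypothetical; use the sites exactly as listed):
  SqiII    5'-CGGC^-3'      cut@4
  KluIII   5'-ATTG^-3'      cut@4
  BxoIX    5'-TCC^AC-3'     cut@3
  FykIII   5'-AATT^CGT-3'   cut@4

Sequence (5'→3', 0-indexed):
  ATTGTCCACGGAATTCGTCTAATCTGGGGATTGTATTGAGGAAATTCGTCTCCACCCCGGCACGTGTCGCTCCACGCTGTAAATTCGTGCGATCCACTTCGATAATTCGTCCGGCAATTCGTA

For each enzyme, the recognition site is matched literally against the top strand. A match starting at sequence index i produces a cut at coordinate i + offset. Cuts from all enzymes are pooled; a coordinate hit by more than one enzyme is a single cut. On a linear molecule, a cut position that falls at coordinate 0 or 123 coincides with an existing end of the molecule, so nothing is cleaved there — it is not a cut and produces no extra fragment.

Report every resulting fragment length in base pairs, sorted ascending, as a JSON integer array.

[3,4,4,4,5,7,8,8,8,8,10,12,12,12,18]

Site scan:
  SqiII (CGGC, off=4): starts [57, 111] → cuts [61, 115]
  KluIII (ATTG, off=4): starts [0, 29, 34] → cuts [4, 33, 38]
  BxoIX (TCCAC, off=3): starts [4, 50, 70, 92] → cuts [7, 53, 73, 95]
  FykIII (AATTCGT, off=4): starts [11, 42, 81, 103, 115] → cuts [15, 46, 85, 107, 119]

All cut coordinates (distinct, sorted): [4, 7, 15, 33, 38, 46, 53, 61, 73, 85, 95, 107, 115, 119]

Fragments:
  [0,4): 4 bp
  [4,7): 3 bp
  [7,15): 8 bp
  [15,33): 18 bp
  [33,38): 5 bp
  [38,46): 8 bp
  [46,53): 7 bp
  [53,61): 8 bp
  [61,73): 12 bp
  [73,85): 12 bp
  [85,95): 10 bp
  [95,107): 12 bp
  [107,115): 8 bp
  [115,119): 4 bp
  [119,123): 4 bp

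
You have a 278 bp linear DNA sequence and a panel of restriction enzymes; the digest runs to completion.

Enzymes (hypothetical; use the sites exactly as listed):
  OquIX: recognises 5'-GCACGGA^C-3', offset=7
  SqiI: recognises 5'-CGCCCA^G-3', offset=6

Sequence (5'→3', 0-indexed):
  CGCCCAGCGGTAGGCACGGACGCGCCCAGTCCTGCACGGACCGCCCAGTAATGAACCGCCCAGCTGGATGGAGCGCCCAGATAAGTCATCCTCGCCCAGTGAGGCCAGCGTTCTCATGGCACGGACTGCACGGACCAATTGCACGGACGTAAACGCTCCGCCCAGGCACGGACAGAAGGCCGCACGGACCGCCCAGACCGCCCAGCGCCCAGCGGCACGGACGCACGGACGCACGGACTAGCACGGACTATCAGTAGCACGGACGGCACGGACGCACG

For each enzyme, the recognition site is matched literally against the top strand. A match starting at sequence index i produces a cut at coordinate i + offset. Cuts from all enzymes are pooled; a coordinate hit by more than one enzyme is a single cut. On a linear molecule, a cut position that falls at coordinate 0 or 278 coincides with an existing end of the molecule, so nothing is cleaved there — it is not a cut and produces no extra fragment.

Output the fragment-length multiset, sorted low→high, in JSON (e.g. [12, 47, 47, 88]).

[6,6,7,7,7,8,8,8,8,9,9,9,10,10,12,13,14,15,16,16,17,17,19,27]

Scan for sites:
  OquIX (GCACGGAC, off=7): starts [13, 33, 118, 127, 140, 165, 181, 214, 222, 230, 240, 256, 265] → cuts [20, 40, 125, 134, 147, 172, 188, 221, 229, 237, 247, 263, 272]
  SqiI (CGCCCAG, off=6): starts [0, 22, 41, 56, 73, 92, 158, 189, 198, 205] → cuts [6, 28, 47, 62, 79, 98, 164, 195, 204, 211]

All cut coordinates (distinct, sorted): [6, 20, 28, 40, 47, 62, 79, 98, 125, 134, 147, 164, 172, 188, 195, 204, 211, 221, 229, 237, 247, 263, 272]

Fragments:
  [0,6): 6 bp
  [6,20): 14 bp
  [20,28): 8 bp
  [28,40): 12 bp
  [40,47): 7 bp
  [47,62): 15 bp
  [62,79): 17 bp
  [79,98): 19 bp
  [98,125): 27 bp
  [125,134): 9 bp
  [134,147): 13 bp
  [147,164): 17 bp
  [164,172): 8 bp
  [172,188): 16 bp
  [188,195): 7 bp
  [195,204): 9 bp
  [204,211): 7 bp
  [211,221): 10 bp
  [221,229): 8 bp
  [229,237): 8 bp
  [237,247): 10 bp
  [247,263): 16 bp
  [263,272): 9 bp
  [272,278): 6 bp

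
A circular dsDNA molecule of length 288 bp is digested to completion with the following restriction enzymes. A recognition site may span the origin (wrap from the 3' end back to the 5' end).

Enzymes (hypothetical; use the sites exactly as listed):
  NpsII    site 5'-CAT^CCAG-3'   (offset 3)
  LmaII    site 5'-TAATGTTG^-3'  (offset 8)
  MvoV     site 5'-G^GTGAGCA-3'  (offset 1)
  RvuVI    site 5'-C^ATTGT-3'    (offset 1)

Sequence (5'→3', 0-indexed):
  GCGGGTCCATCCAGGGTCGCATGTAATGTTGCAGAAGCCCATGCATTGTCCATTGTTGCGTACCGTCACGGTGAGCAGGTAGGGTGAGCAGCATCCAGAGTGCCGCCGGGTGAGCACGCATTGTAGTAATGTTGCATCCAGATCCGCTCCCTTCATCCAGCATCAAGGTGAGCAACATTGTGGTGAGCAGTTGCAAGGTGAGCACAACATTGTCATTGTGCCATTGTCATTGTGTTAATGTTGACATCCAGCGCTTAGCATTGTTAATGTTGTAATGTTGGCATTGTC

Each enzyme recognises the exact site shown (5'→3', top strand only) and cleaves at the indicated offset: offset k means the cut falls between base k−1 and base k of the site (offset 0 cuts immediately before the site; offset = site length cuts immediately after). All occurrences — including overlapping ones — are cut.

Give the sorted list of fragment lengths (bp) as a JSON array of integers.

Per-enzyme occurrences:
  NpsII CATCCAG/3: at [7, 91, 134, 153, 244] ⇒ [10, 94, 137, 156, 247]
  LmaII TAATGTTG/8: at [23, 126, 235, 264, 272] ⇒ [31, 134, 243, 272, 280]
  MvoV GGTGAGCA/1: at [69, 82, 108, 166, 181, 196] ⇒ [70, 83, 109, 167, 182, 197]
  RvuVI CATTGT/1: at [43, 50, 118, 175, 207, 213, 221, 227, 258, 281] ⇒ [44, 51, 119, 176, 208, 214, 222, 228, 259, 282]

Pooled cuts: [10, 31, 44, 51, 70, 83, 94, 109, 119, 134, 137, 156, 167, 176, 182, 197, 208, 214, 222, 228, 243, 247, 259, 272, 280, 282]

Fragments:
  10→31: 21 bp
  31→44: 13 bp
  44→51: 7 bp
  51→70: 19 bp
  70→83: 13 bp
  83→94: 11 bp
  94→109: 15 bp
  109→119: 10 bp
  119→134: 15 bp
  134→137: 3 bp
  137→156: 19 bp
  156→167: 11 bp
  167→176: 9 bp
  176→182: 6 bp
  182→197: 15 bp
  197→208: 11 bp
  208→214: 6 bp
  214→222: 8 bp
  222→228: 6 bp
  228→243: 15 bp
  243→247: 4 bp
  247→259: 12 bp
  259→272: 13 bp
  272→280: 8 bp
  280→282: 2 bp
  282→10 (wrap): 288-282+10 = 16 bp

[2,3,4,6,6,6,7,8,8,9,10,11,11,11,12,13,13,13,15,15,15,15,16,19,19,21]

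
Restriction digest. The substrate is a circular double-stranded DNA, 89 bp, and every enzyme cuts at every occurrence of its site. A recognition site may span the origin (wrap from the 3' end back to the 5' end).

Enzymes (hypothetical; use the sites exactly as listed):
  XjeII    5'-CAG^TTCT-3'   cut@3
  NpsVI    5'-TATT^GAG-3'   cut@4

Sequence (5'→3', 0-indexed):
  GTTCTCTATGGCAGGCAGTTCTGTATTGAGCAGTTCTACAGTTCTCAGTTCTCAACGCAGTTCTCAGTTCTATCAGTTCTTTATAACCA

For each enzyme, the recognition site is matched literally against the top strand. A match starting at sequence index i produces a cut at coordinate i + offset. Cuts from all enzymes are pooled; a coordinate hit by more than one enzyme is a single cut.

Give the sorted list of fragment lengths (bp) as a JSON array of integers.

[6,7,7,8,9,9,12,14,17]

Site scan:
  XjeII CAGTTCT/3: at [15, 30, 38, 45, 57, 64, 73, 87] ⇒ [1, 18, 33, 41, 48, 60, 67, 76]
  NpsVI TATTGAG/4: at [23] ⇒ [27]

Pooled cuts: [1, 18, 27, 33, 41, 48, 60, 67, 76]

Fragments:
  1→18: 17 bp
  18→27: 9 bp
  27→33: 6 bp
  33→41: 8 bp
  41→48: 7 bp
  48→60: 12 bp
  60→67: 7 bp
  67→76: 9 bp
  76→1 (wrap): 89-76+1 = 14 bp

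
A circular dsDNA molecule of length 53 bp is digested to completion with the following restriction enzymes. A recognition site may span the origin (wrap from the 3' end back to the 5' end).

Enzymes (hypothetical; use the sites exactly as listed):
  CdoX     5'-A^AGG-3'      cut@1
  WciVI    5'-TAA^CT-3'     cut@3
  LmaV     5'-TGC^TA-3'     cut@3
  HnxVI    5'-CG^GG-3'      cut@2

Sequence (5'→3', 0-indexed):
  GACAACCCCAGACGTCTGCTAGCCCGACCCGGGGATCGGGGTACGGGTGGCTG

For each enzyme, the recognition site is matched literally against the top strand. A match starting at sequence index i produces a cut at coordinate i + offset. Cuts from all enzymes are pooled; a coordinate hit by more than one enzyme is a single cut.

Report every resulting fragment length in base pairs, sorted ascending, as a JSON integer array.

Per-enzyme occurrences:
  CdoX (AAGG, off=1): no sites
  WciVI (TAACT, off=3): no sites
  LmaV (TGCTA, off=3): starts [16] → cuts [19]
  HnxVI (CGGG, off=2): starts [29, 36, 43] → cuts [31, 38, 45]

All cut coordinates (distinct, sorted): [19, 31, 38, 45]

Fragments:
  19→31: 12 bp
  31→38: 7 bp
  38→45: 7 bp
  45→19 (wrap): 53-45+19 = 27 bp

[7,7,12,27]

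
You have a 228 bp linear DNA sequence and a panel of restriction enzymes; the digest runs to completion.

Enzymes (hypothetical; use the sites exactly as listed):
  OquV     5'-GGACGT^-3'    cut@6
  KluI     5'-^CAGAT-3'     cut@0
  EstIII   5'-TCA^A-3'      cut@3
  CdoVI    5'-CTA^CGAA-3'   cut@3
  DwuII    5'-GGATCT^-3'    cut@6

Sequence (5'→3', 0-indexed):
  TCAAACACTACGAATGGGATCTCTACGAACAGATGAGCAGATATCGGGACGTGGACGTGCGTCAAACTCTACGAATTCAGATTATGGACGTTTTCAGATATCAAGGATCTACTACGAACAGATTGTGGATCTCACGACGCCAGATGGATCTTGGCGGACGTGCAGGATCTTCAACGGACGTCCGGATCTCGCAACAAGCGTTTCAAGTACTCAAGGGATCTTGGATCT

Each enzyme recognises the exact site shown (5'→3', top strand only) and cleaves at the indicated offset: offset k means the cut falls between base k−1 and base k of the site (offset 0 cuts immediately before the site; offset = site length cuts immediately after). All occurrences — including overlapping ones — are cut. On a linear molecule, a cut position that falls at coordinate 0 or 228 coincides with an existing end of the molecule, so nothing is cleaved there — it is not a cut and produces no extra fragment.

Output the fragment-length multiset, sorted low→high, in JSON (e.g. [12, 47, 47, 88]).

[3,3,3,3,4,4,4,6,6,6,7,7,7,7,8,8,8,8,8,8,9,9,10,11,12,14,14,15,16]

Per-enzyme occurrences:
  OquV (GGACGT, off=6): starts [46, 52, 85, 155, 175] → cuts [52, 58, 91, 161, 181]
  KluI (CAGAT, off=0): starts [29, 37, 77, 94, 118, 140] → cuts [29, 37, 77, 94, 118, 140]
  EstIII (TCAA, off=3): starts [0, 61, 100, 170, 202, 210] → cuts [3, 64, 103, 173, 205, 213]
  CdoVI (CTACGAA, off=3): starts [7, 22, 68, 111] → cuts [10, 25, 71, 114]
  DwuII (GGATCT, off=6): starts [16, 104, 126, 145, 164, 183, 215, 222] → cuts [22, 110, 132, 151, 170, 189, 221] (position 228 is a terminus of the linear molecule — no cut)

All cut coordinates (distinct, sorted): [3, 10, 22, 25, 29, 37, 52, 58, 64, 71, 77, 91, 94, 103, 110, 114, 118, 132, 140, 151, 161, 170, 173, 181, 189, 205, 213, 221]

Fragment lengths:
  [0,3): 3 bp
  [3,10): 7 bp
  [10,22): 12 bp
  [22,25): 3 bp
  [25,29): 4 bp
  [29,37): 8 bp
  [37,52): 15 bp
  [52,58): 6 bp
  [58,64): 6 bp
  [64,71): 7 bp
  [71,77): 6 bp
  [77,91): 14 bp
  [91,94): 3 bp
  [94,103): 9 bp
  [103,110): 7 bp
  [110,114): 4 bp
  [114,118): 4 bp
  [118,132): 14 bp
  [132,140): 8 bp
  [140,151): 11 bp
  [151,161): 10 bp
  [161,170): 9 bp
  [170,173): 3 bp
  [173,181): 8 bp
  [181,189): 8 bp
  [189,205): 16 bp
  [205,213): 8 bp
  [213,221): 8 bp
  [221,228): 7 bp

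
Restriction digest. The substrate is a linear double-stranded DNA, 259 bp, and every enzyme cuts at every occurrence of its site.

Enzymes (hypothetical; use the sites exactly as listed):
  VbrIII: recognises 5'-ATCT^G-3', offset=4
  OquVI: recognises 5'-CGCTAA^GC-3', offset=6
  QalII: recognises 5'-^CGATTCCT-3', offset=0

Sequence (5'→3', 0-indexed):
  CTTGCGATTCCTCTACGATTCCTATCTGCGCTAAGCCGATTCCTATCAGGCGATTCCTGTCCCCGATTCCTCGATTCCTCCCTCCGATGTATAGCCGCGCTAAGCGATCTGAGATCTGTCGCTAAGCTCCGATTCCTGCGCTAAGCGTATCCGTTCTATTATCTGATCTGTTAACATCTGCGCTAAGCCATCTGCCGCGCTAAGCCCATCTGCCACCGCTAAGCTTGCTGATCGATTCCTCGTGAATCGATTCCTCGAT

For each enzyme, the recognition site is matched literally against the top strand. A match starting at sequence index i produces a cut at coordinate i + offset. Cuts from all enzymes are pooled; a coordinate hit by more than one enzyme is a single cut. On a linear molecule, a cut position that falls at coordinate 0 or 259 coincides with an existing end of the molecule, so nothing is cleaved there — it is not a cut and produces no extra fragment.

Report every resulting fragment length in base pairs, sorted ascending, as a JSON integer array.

Site scan:
  VbrIII (ATCTG, off=4): starts [23, 106, 113, 160, 165, 175, 189, 207] → cuts [27, 110, 117, 164, 169, 179, 193, 211]
  OquVI (CGCTAAGC, off=6): starts [28, 97, 119, 138, 180, 197, 216] → cuts [34, 103, 125, 144, 186, 203, 222]
  QalII (CGATTCCT, off=0): starts [4, 15, 36, 50, 63, 71, 129, 232, 247] → cuts [4, 15, 36, 50, 63, 71, 129, 232, 247]

Pooled cuts: [4, 15, 27, 34, 36, 50, 63, 71, 103, 110, 117, 125, 129, 144, 164, 169, 179, 186, 193, 203, 211, 222, 232, 247]

Fragment lengths:
  [0,4): 4 bp
  [4,15): 11 bp
  [15,27): 12 bp
  [27,34): 7 bp
  [34,36): 2 bp
  [36,50): 14 bp
  [50,63): 13 bp
  [63,71): 8 bp
  [71,103): 32 bp
  [103,110): 7 bp
  [110,117): 7 bp
  [117,125): 8 bp
  [125,129): 4 bp
  [129,144): 15 bp
  [144,164): 20 bp
  [164,169): 5 bp
  [169,179): 10 bp
  [179,186): 7 bp
  [186,193): 7 bp
  [193,203): 10 bp
  [203,211): 8 bp
  [211,222): 11 bp
  [222,232): 10 bp
  [232,247): 15 bp
  [247,259): 12 bp

[2,4,4,5,7,7,7,7,7,8,8,8,10,10,10,11,11,12,12,13,14,15,15,20,32]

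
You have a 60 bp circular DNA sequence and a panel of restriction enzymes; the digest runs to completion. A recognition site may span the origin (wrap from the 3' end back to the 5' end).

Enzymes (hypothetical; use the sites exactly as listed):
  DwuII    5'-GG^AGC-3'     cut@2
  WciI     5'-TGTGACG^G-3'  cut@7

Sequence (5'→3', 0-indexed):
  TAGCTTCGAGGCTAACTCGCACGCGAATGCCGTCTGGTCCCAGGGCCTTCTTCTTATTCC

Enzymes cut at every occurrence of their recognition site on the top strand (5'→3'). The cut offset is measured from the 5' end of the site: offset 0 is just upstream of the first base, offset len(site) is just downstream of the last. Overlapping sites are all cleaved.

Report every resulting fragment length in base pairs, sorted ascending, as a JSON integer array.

[60]

Site scan:
  DwuII (GGAGC, off=2): no sites
  WciI (TGTGACGG, off=7): no sites

All cut coordinates (distinct, sorted): ∅

Fragment lengths:
  no cuts → one circular fragment of 60 bp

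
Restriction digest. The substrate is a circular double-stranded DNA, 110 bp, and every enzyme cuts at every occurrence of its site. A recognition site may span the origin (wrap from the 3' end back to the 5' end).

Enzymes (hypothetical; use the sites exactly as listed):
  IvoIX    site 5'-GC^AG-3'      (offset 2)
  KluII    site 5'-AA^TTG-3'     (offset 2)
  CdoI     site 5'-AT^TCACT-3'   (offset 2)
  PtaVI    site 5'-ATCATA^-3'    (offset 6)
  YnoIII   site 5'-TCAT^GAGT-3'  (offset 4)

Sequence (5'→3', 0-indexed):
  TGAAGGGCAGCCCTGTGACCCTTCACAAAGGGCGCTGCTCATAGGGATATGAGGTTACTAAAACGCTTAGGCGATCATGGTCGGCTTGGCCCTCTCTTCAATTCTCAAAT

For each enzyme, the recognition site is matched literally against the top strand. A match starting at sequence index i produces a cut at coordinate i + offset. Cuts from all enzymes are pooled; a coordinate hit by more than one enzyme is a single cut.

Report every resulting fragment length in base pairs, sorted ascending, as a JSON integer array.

[9,101]

Scan for sites:
  IvoIX (GCAG, off=2): starts [6] → cuts [8]
  KluII (AATTG, off=2): starts [107] → cuts [109]
  CdoI (ATTCACT, off=2): no sites
  PtaVI (ATCATA, off=6): no sites
  YnoIII (TCATGAGT, off=4): no sites

Pooled cuts: [8, 109]

Fragments:
  8→109: 101 bp
  109→8 (wrap): 110-109+8 = 9 bp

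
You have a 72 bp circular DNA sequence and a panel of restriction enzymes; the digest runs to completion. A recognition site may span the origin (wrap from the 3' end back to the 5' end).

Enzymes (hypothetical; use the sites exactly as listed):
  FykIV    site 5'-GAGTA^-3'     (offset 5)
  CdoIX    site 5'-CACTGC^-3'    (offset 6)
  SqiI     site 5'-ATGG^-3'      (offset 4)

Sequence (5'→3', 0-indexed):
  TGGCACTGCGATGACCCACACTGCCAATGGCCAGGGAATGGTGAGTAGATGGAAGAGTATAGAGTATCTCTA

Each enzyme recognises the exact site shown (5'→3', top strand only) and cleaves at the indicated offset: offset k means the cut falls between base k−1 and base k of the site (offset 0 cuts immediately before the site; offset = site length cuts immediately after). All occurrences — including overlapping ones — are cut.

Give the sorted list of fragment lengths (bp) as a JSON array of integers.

Scan for sites:
  FykIV GAGTA/5: at [42, 54, 61] ⇒ [47, 59, 66]
  CdoIX CACTGC/6: at [3, 18] ⇒ [9, 24]
  SqiI ATGG/4: at [26, 37, 48, 71] ⇒ [3, 30, 41, 52]

Pooled cuts: [3, 9, 24, 30, 41, 47, 52, 59, 66]

Fragments:
  3→9: 6 bp
  9→24: 15 bp
  24→30: 6 bp
  30→41: 11 bp
  41→47: 6 bp
  47→52: 5 bp
  52→59: 7 bp
  59→66: 7 bp
  66→3 (wrap): 72-66+3 = 9 bp

[5,6,6,6,7,7,9,11,15]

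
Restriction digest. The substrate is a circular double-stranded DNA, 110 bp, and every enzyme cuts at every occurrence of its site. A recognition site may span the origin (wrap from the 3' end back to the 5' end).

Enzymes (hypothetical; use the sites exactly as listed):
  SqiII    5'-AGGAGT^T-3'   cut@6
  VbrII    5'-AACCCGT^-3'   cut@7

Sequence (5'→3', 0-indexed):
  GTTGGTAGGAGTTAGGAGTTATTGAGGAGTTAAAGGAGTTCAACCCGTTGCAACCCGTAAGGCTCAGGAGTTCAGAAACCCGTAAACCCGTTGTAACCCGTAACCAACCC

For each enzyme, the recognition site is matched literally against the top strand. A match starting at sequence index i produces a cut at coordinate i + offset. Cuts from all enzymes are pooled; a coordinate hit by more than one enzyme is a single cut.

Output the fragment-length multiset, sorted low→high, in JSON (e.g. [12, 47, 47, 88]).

[7,8,9,9,10,10,10,11,11,12,13]

Per-enzyme occurrences:
  SqiII (AGGAGTT, off=6): starts [6, 13, 24, 33, 65] → cuts [12, 19, 30, 39, 71]
  VbrII (AACCCGT, off=7): starts [41, 51, 76, 84, 94, 105] → cuts [2, 48, 58, 83, 91, 101]

All cut coordinates (distinct, sorted): [2, 12, 19, 30, 39, 48, 58, 71, 83, 91, 101]

Fragments:
  2→12: 10 bp
  12→19: 7 bp
  19→30: 11 bp
  30→39: 9 bp
  39→48: 9 bp
  48→58: 10 bp
  58→71: 13 bp
  71→83: 12 bp
  83→91: 8 bp
  91→101: 10 bp
  101→2 (wrap): 110-101+2 = 11 bp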